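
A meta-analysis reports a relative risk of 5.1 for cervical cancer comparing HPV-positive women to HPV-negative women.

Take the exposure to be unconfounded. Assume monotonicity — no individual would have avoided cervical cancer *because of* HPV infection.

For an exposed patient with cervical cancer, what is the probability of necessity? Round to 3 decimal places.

PN ≈ 0.804

Under exogeneity and monotonicity, PN = (RR − 1) / RR = 1 − 1/RR.
PN = (5.1 − 1) / 5.1 = 4.1 / 5.1 ≈ 0.8039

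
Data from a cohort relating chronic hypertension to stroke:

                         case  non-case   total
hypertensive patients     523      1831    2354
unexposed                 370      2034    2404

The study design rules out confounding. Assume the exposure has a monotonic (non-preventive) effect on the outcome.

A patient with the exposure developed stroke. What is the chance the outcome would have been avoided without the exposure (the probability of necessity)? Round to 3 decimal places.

p₁ = P(outcome | exposed) = 523/2354 = 0.22218
p₀ = P(outcome | unexposed) = 370/2404 = 0.15391
Under exogeneity and monotonicity, PN = (p₁ − p₀)/p₁.
PN = (0.22218 − 0.15391) / 0.22218 ≈ 0.3073

PN ≈ 0.307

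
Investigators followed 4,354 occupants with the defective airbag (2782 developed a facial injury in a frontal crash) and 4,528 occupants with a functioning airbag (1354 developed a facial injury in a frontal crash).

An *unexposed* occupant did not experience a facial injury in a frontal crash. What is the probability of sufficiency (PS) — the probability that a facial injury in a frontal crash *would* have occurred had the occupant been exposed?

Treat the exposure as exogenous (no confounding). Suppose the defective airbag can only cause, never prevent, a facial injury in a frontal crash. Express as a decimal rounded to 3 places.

p₁ = P(outcome | exposed) = 2782/4354 = 0.63895
p₀ = P(outcome | unexposed) = 1354/4528 = 0.29903
Under exogeneity and monotonicity, PS = (p₁ − p₀) / (1 − p₀).
PS = (0.63895 − 0.29903) / (1 − 0.29903) = 0.33992 / 0.70097 ≈ 0.4849

PS ≈ 0.485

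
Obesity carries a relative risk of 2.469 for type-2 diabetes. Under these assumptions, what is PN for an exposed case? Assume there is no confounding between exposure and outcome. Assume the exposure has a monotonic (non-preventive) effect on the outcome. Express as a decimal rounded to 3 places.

PN ≈ 0.595

Under exogeneity and monotonicity, PN = (RR − 1) / RR = 1 − 1/RR.
PN = (2.469 − 1) / 2.469 = 1.469 / 2.469 ≈ 0.5950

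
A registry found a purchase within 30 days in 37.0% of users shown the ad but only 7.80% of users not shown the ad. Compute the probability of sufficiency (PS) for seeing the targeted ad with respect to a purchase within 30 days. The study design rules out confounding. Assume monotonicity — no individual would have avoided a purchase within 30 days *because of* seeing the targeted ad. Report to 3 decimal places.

p₁ = 0.37, p₀ = 0.078.
Under exogeneity and monotonicity, PS = (p₁ − p₀) / (1 − p₀).
PS = (0.37 − 0.078) / (1 − 0.078) = 0.292 / 0.922 ≈ 0.3167

PS ≈ 0.317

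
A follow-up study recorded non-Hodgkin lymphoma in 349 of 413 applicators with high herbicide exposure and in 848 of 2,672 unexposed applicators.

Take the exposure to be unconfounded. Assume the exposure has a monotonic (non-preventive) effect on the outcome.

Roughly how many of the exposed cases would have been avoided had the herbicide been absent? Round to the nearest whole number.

p₁ = P(outcome | exposed) = 349/413 = 0.84504
p₀ = P(outcome | unexposed) = 848/2672 = 0.31737
PN = (p₁ − p₀)/p₁ = (0.84504 − 0.31737) / 0.84504 ≈ 0.62444.
Attributable cases ≈ PN × (exposed cases) = 0.62444 × 349 ≈ 217.93.

about 218 cases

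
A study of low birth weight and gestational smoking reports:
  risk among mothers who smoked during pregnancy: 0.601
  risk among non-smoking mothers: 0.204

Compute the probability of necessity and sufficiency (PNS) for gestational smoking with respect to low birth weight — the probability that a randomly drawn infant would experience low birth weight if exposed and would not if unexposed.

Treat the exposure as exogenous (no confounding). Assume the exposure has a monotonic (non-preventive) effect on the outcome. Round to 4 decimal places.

Let p₁ = 0.601, p₀ = 0.204.
Under exogeneity and monotonicity, PNS = p₁ − p₀.
PNS = 0.601 − 0.204 = 0.397

PNS ≈ 0.3970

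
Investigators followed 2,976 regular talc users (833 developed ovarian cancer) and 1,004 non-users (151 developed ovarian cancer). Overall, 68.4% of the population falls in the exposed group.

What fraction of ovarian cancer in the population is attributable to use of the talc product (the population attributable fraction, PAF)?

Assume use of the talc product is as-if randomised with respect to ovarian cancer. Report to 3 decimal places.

p₁ = P(outcome | exposed) = 833/2976 = 0.27991
p₀ = P(outcome | unexposed) = 151/1004 = 0.1504
Overall risk P(Y=1) = π·p₁ + (1−π)·p₀ = 0.684×0.27991 + 0.316×0.1504 = 0.23898.
Under exogeneity, PAF = [P(Y=1) − p₀] / P(Y=1).
PAF = (0.23898 − 0.1504) / 0.23898 ≈ 0.3707

PAF ≈ 0.371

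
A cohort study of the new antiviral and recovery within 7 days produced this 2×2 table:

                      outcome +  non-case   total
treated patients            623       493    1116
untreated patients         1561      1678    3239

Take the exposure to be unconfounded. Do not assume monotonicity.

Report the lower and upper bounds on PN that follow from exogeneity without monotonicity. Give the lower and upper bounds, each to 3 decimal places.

0.137 ≤ PN ≤ 0.928

p₁ = P(outcome | exposed) = 623/1116 = 0.55824
p₀ = P(outcome | unexposed) = 1561/3239 = 0.48194
Under exogeneity alone the bounds on PN are max{0,(p₁−p₀)/p₁} ≤ PN ≤ min{1,(1−p₀)/p₁}.
  lower = (p₁ − p₀)/p₁ = 0.076305 / 0.55824 ≈ 0.1367
  upper = min{1, (1 − p₀)/p₁} = 0.51806 / 0.55824 ≈ 0.9280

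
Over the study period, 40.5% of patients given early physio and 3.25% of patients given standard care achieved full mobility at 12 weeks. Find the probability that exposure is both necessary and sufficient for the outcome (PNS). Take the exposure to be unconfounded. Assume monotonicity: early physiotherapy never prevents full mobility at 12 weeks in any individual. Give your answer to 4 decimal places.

PNS ≈ 0.3725

p₁ = 0.405, p₀ = 0.0325.
Under exogeneity and monotonicity, PNS = p₁ − p₀.
PNS = 0.405 − 0.0325 = 0.3725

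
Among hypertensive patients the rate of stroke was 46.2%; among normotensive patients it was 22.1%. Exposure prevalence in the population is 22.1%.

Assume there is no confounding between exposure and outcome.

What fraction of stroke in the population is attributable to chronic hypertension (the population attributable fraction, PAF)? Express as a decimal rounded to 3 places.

PAF ≈ 0.194

p₁ = 0.462, p₀ = 0.221.
Overall risk P(Y=1) = π·p₁ + (1−π)·p₀ = 0.221×0.462 + 0.779×0.221 = 0.27426.
Under exogeneity, PAF = [P(Y=1) − p₀] / P(Y=1).
PAF = (0.27426 − 0.221) / 0.27426 ≈ 0.1942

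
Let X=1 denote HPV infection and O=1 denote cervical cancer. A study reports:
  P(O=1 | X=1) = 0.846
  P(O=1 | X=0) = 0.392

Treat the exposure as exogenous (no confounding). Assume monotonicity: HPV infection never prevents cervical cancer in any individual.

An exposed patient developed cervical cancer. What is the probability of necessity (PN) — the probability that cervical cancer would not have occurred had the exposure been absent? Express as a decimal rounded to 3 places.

Let p₁ = 0.846, p₀ = 0.392.
Under exogeneity and monotonicity, PN = (p₁ − p₀) / p₁.
PN = (0.846 − 0.392) / 0.846 = 0.454 / 0.846 ≈ 0.5366

PN ≈ 0.537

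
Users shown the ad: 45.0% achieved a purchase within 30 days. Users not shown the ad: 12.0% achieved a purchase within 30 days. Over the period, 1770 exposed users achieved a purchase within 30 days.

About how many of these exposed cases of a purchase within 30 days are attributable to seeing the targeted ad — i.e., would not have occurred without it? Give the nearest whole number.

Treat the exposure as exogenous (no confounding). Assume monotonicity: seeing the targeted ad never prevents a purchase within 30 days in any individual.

p₁ = 0.45, p₀ = 0.12.
PN = (p₁ − p₀)/p₁ = (0.45 − 0.12) / 0.45 ≈ 0.73333.
Attributable cases ≈ PN × (exposed cases) = 0.73333 × 1770 ≈ 1298.00.

about 1298 cases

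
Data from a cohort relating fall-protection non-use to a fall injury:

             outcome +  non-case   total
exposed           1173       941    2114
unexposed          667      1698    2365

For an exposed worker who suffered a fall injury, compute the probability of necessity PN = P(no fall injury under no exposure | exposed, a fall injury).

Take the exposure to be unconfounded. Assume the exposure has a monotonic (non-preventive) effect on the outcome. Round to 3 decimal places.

PN ≈ 0.492

p₁ = P(outcome | exposed) = 1173/2114 = 0.55487
p₀ = P(outcome | unexposed) = 667/2365 = 0.28203
Under exogeneity and monotonicity, PN = (p₁ − p₀) / p₁.
PN = (0.55487 − 0.28203) / 0.55487 = 0.27284 / 0.55487 ≈ 0.4917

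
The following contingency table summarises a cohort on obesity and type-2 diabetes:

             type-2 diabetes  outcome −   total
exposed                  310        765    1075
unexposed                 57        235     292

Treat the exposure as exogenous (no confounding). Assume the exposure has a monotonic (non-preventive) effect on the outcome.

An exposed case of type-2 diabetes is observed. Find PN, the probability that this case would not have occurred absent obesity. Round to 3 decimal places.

p₁ = P(outcome | exposed) = 310/1075 = 0.28837
p₀ = P(outcome | unexposed) = 57/292 = 0.19521
Under exogeneity and monotonicity, PN = (p₁ − p₀) / p₁.
PN = (0.28837 − 0.19521) / 0.28837 = 0.093167 / 0.28837 ≈ 0.3231

PN ≈ 0.323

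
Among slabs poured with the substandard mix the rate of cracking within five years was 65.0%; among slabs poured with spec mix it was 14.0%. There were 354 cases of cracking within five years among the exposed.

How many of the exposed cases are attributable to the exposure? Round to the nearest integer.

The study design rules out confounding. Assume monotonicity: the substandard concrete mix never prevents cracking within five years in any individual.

about 278 cases

p₁ = 0.65, p₀ = 0.14.
PN = (p₁ − p₀)/p₁ = (0.65 − 0.14) / 0.65 ≈ 0.78462.
Attributable cases ≈ PN × (exposed cases) = 0.78462 × 354 ≈ 277.75.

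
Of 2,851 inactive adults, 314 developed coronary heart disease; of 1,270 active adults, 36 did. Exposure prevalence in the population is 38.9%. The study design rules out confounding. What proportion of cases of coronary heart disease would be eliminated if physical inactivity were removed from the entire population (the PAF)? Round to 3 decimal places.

p₁ = P(outcome | exposed) = 314/2851 = 0.11014
p₀ = P(outcome | unexposed) = 36/1270 = 0.028346
Overall risk P(Y=1) = π·p₁ + (1−π)·p₀ = 0.389×0.11014 + 0.611×0.028346 = 0.060163.
Under exogeneity, PAF = [P(Y=1) − p₀] / P(Y=1).
PAF = (0.060163 − 0.028346) / 0.060163 ≈ 0.5288

PAF ≈ 0.529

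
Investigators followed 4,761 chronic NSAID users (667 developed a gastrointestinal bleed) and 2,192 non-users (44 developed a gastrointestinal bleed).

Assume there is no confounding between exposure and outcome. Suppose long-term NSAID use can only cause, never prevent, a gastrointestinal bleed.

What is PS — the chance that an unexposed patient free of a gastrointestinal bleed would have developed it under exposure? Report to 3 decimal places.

PS ≈ 0.122

p₁ = P(outcome | exposed) = 667/4761 = 0.1401
p₀ = P(outcome | unexposed) = 44/2192 = 0.020073
Under exogeneity and monotonicity, PS = (p₁ − p₀) / (1 − p₀).
PS = (0.1401 − 0.020073) / (1 − 0.020073) = 0.12002 / 0.97993 ≈ 0.1225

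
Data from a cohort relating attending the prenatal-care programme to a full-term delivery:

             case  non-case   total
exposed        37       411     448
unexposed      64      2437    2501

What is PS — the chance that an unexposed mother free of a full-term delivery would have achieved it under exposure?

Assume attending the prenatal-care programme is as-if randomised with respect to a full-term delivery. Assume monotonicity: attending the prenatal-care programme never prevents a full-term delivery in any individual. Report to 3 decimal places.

PS ≈ 0.058

p₁ = P(outcome | exposed) = 37/448 = 0.082589
p₀ = P(outcome | unexposed) = 64/2501 = 0.02559
Under exogeneity and monotonicity, PS = (p₁ − p₀) / (1 − p₀).
PS = (0.082589 − 0.02559) / (1 − 0.02559) = 0.057 / 0.97441 ≈ 0.0585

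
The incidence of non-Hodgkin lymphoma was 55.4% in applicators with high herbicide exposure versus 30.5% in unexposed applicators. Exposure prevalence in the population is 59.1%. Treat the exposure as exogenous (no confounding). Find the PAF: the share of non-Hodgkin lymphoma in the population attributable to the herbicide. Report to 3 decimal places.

PAF ≈ 0.325

p₁ = 0.554, p₀ = 0.305.
Overall risk P(Y=1) = π·p₁ + (1−π)·p₀ = 0.591×0.554 + 0.409×0.305 = 0.45216.
Under exogeneity, PAF = [P(Y=1) − p₀] / P(Y=1).
PAF = (0.45216 − 0.305) / 0.45216 ≈ 0.3255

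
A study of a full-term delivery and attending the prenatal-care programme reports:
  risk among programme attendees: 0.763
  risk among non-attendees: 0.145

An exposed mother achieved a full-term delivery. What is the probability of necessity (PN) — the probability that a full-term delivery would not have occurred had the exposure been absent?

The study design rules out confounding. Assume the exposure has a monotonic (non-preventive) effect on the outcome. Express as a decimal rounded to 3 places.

Let p₁ = 0.763, p₀ = 0.145.
Under exogeneity and monotonicity, PN = (p₁ − p₀) / p₁.
PN = (0.763 − 0.145) / 0.763 = 0.618 / 0.763 ≈ 0.8100

PN ≈ 0.810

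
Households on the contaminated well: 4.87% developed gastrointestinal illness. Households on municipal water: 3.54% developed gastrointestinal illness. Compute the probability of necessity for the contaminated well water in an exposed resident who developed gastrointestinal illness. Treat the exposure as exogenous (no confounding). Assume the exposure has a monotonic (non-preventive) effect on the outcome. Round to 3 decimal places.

PN ≈ 0.273

p₁ = 0.0487, p₀ = 0.0354.
Under exogeneity and monotonicity, PN = (p₁ − p₀) / p₁.
PN = (0.0487 − 0.0354) / 0.0487 = 0.0133 / 0.0487 ≈ 0.2731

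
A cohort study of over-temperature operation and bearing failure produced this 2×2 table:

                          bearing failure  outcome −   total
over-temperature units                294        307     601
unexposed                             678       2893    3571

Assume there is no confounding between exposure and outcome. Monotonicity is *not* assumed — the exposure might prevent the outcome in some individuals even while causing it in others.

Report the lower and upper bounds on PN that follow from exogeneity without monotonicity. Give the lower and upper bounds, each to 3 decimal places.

p₁ = P(outcome | exposed) = 294/601 = 0.48918
p₀ = P(outcome | unexposed) = 678/3571 = 0.18986
Under exogeneity alone the bounds on PN are max{0,(p₁−p₀)/p₁} ≤ PN ≤ min{1,(1−p₀)/p₁}.
  lower = (p₁ − p₀)/p₁ = 0.29932 / 0.48918 ≈ 0.6119
  upper = min{1, (1 − p₀)/p₁} = 0.81014 / 0.48918 ≈ 1.6561 → capped at 1

0.612 ≤ PN ≤ 1.000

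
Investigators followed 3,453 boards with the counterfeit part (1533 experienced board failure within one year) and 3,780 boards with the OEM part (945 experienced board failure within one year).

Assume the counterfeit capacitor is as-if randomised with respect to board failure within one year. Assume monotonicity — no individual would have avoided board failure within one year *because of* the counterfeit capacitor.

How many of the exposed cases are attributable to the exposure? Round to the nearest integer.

p₁ = P(outcome | exposed) = 1533/3453 = 0.44396
p₀ = P(outcome | unexposed) = 945/3780 = 0.25
PN = (p₁ − p₀)/p₁ = (0.44396 − 0.25) / 0.44396 ≈ 0.43689.
Attributable cases ≈ PN × (exposed cases) = 0.43689 × 1533 ≈ 669.75.

about 670 cases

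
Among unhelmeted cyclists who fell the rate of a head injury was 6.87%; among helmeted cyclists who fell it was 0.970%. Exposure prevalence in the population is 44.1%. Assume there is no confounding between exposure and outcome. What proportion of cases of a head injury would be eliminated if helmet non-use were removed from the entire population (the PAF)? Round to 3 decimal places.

p₁ = 0.0687, p₀ = 0.0097.
Overall risk P(Y=1) = π·p₁ + (1−π)·p₀ = 0.441×0.0687 + 0.559×0.0097 = 0.035719.
Under exogeneity, PAF = [P(Y=1) − p₀] / P(Y=1).
PAF = (0.035719 − 0.0097) / 0.035719 ≈ 0.7284

PAF ≈ 0.728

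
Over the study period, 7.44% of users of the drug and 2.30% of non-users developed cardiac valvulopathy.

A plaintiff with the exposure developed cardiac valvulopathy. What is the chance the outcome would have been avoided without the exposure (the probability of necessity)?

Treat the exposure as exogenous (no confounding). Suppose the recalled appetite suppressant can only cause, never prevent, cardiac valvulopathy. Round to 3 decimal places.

PN ≈ 0.691

p₁ = 0.0744, p₀ = 0.023.
Under exogeneity and monotonicity, PN = (p₁ − p₀) / p₁.
PN = (0.0744 − 0.023) / 0.0744 = 0.0514 / 0.0744 ≈ 0.6909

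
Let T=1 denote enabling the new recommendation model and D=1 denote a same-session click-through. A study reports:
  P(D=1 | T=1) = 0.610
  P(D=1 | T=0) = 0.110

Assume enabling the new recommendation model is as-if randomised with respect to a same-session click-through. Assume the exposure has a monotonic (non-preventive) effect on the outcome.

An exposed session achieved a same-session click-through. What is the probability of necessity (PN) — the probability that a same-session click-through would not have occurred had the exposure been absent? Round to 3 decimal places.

Let p₁ = 0.61, p₀ = 0.11.
Under exogeneity and monotonicity, PN = (p₁ − p₀) / p₁.
PN = (0.61 − 0.11) / 0.61 = 0.5 / 0.61 ≈ 0.8197

PN ≈ 0.820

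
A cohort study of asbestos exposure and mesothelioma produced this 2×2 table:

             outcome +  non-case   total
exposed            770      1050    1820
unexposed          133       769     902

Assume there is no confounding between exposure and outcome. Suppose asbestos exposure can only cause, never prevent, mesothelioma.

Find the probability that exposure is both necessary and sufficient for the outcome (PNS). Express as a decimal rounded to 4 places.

p₁ = P(outcome | exposed) = 770/1820 = 0.42308
p₀ = P(outcome | unexposed) = 133/902 = 0.14745
Under exogeneity and monotonicity, PNS = p₁ − p₀.
PNS = 0.42308 − 0.14745 = 0.27563

PNS ≈ 0.2756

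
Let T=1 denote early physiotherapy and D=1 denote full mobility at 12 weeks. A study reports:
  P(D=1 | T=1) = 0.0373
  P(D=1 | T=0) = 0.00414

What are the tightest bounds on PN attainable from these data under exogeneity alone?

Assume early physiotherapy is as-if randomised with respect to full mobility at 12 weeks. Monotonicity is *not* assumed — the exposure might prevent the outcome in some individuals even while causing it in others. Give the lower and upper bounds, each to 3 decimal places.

0.889 ≤ PN ≤ 1.000

Let p₁ = 0.0373, p₀ = 0.00414.
Under exogeneity alone the bounds on PN are max{0,(p₁−p₀)/p₁} ≤ PN ≤ min{1,(1−p₀)/p₁}.
  lower = (p₁ − p₀)/p₁ = 0.03316 / 0.0373 ≈ 0.8890
  upper = min{1, (1 − p₀)/p₁} = 0.99586 / 0.0373 ≈ 26.6987 → capped at 1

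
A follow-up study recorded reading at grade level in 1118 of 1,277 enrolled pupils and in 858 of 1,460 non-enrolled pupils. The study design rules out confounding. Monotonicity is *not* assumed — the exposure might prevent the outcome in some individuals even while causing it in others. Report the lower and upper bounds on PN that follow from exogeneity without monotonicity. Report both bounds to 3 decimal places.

p₁ = P(outcome | exposed) = 1118/1277 = 0.87549
p₀ = P(outcome | unexposed) = 858/1460 = 0.58767
Under exogeneity alone the bounds on PN are max{0,(p₁−p₀)/p₁} ≤ PN ≤ min{1,(1−p₀)/p₁}.
  lower = (p₁ − p₀)/p₁ = 0.28782 / 0.87549 ≈ 0.3288
  upper = min{1, (1 − p₀)/p₁} = 0.41233 / 0.87549 ≈ 0.4710

0.329 ≤ PN ≤ 0.471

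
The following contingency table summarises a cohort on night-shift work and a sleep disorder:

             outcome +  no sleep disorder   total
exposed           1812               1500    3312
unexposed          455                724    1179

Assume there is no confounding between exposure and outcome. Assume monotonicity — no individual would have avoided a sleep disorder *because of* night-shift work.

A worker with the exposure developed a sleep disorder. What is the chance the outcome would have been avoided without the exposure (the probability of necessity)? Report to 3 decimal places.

p₁ = P(outcome | exposed) = 1812/3312 = 0.5471
p₀ = P(outcome | unexposed) = 455/1179 = 0.38592
Under exogeneity and monotonicity, PN = (p₁ − p₀)/p₁.
PN = (0.5471 − 0.38592) / 0.5471 ≈ 0.2946

PN ≈ 0.295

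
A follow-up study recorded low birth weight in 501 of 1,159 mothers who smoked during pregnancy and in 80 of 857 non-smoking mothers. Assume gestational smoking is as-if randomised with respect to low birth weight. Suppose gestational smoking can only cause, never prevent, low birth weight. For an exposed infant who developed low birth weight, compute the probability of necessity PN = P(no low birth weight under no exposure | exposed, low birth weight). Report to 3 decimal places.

p₁ = P(outcome | exposed) = 501/1159 = 0.43227
p₀ = P(outcome | unexposed) = 80/857 = 0.093349
Under exogeneity and monotonicity, PN = (p₁ − p₀) / p₁.
PN = (0.43227 − 0.093349) / 0.43227 = 0.33892 / 0.43227 ≈ 0.7840

PN ≈ 0.784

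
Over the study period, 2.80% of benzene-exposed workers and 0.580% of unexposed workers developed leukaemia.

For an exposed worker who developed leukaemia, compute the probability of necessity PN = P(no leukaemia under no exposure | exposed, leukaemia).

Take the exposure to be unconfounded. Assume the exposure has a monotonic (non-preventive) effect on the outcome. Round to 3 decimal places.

p₁ = 0.028, p₀ = 0.0058.
Under exogeneity and monotonicity, PN = (p₁ − p₀) / p₁.
PN = (0.028 − 0.0058) / 0.028 = 0.0222 / 0.028 ≈ 0.7929

PN ≈ 0.793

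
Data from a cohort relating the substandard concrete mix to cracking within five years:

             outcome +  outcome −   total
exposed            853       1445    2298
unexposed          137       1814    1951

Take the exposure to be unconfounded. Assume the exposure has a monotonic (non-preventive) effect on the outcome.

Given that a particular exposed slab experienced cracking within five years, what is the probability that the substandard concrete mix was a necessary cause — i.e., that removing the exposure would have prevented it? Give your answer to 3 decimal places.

p₁ = P(outcome | exposed) = 853/2298 = 0.37119
p₀ = P(outcome | unexposed) = 137/1951 = 0.07022
Under exogeneity and monotonicity, PN = (p₁ − p₀)/p₁.
PN = (0.37119 − 0.07022) / 0.37119 ≈ 0.8108

PN ≈ 0.811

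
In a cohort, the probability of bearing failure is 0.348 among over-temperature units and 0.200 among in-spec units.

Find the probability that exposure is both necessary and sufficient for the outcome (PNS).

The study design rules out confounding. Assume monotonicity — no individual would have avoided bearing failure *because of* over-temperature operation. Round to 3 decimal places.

PNS ≈ 0.148

Let p₁ = 0.348, p₀ = 0.2.
Under exogeneity and monotonicity, PNS = p₁ − p₀.
PNS = 0.348 − 0.2 = 0.148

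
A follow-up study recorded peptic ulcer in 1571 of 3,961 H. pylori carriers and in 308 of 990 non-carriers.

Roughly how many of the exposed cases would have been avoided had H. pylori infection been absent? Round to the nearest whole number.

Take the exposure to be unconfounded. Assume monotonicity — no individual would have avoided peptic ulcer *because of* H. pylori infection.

about 339 cases

p₁ = P(outcome | exposed) = 1571/3961 = 0.39662
p₀ = P(outcome | unexposed) = 308/990 = 0.31111
PN = (p₁ − p₀)/p₁ = (0.39662 − 0.31111) / 0.39662 ≈ 0.21559.
Attributable cases ≈ PN × (exposed cases) = 0.21559 × 1571 ≈ 338.69.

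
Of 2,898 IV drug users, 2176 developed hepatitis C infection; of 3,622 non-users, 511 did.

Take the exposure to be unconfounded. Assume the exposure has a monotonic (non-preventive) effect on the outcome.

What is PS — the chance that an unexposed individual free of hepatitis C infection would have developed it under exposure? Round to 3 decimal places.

p₁ = P(outcome | exposed) = 2176/2898 = 0.75086
p₀ = P(outcome | unexposed) = 511/3622 = 0.14108
Under exogeneity and monotonicity, PS = (p₁ − p₀) / (1 − p₀).
PS = (0.75086 − 0.14108) / (1 − 0.14108) = 0.60978 / 0.85892 ≈ 0.7099

PS ≈ 0.710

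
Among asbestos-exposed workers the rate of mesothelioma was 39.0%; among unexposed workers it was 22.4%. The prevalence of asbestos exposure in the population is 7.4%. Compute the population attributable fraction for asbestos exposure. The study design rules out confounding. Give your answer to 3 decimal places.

PAF ≈ 0.052

p₁ = 0.39, p₀ = 0.224.
Overall risk P(Y=1) = π·p₁ + (1−π)·p₀ = 0.074×0.39 + 0.926×0.224 = 0.23628.
Under exogeneity, PAF = [P(Y=1) − p₀] / P(Y=1).
PAF = (0.23628 − 0.224) / 0.23628 ≈ 0.0520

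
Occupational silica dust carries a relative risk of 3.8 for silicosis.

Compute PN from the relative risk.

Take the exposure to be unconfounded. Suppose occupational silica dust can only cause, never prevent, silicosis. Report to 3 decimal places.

PN ≈ 0.737

Under exogeneity and monotonicity, PN = (RR − 1) / RR = 1 − 1/RR.
PN = (3.8 − 1) / 3.8 = 2.8 / 3.8 ≈ 0.7368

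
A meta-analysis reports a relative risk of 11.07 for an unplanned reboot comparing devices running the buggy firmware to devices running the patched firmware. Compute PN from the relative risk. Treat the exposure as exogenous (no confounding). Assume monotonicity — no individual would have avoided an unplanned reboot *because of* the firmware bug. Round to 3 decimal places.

Under exogeneity and monotonicity, PN = (RR − 1) / RR = 1 − 1/RR.
PN = (11.07 − 1) / 11.07 = 10.07 / 11.07 ≈ 0.9097

PN ≈ 0.910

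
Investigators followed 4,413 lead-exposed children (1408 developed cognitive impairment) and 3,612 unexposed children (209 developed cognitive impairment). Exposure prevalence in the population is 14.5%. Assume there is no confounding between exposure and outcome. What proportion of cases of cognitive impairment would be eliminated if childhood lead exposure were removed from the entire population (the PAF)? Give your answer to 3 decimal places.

PAF ≈ 0.396

p₁ = P(outcome | exposed) = 1408/4413 = 0.31906
p₀ = P(outcome | unexposed) = 209/3612 = 0.057863
Overall risk P(Y=1) = π·p₁ + (1−π)·p₀ = 0.145×0.31906 + 0.855×0.057863 = 0.095736.
Under exogeneity, PAF = [P(Y=1) − p₀] / P(Y=1).
PAF = (0.095736 − 0.057863) / 0.095736 ≈ 0.3956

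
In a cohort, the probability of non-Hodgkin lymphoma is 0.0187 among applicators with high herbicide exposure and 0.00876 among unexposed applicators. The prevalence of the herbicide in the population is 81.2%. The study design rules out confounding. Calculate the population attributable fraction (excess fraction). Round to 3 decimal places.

PAF ≈ 0.480

Let p₁ = 0.0187, p₀ = 0.00876.
Overall risk P(Y=1) = π·p₁ + (1−π)·p₀ = 0.812×0.0187 + 0.188×0.00876 = 0.016831.
Under exogeneity, PAF = [P(Y=1) − p₀] / P(Y=1).
PAF = (0.016831 − 0.00876) / 0.016831 ≈ 0.4795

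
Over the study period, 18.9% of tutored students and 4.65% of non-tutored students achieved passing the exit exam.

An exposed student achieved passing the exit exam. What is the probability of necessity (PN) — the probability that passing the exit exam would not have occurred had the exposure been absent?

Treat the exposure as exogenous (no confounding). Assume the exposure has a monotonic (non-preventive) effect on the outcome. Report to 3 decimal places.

PN ≈ 0.754

p₁ = 0.189, p₀ = 0.0465.
Under exogeneity and monotonicity, PN = (p₁ − p₀) / p₁.
PN = (0.189 − 0.0465) / 0.189 = 0.1425 / 0.189 ≈ 0.7540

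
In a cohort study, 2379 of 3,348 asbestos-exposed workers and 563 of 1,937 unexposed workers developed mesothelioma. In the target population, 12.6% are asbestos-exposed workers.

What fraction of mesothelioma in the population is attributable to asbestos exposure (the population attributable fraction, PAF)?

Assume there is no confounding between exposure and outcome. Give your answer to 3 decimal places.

p₁ = P(outcome | exposed) = 2379/3348 = 0.71057
p₀ = P(outcome | unexposed) = 563/1937 = 0.29066
Overall risk P(Y=1) = π·p₁ + (1−π)·p₀ = 0.126×0.71057 + 0.874×0.29066 = 0.34357.
Under exogeneity, PAF = [P(Y=1) − p₀] / P(Y=1).
PAF = (0.34357 − 0.29066) / 0.34357 ≈ 0.1540

PAF ≈ 0.154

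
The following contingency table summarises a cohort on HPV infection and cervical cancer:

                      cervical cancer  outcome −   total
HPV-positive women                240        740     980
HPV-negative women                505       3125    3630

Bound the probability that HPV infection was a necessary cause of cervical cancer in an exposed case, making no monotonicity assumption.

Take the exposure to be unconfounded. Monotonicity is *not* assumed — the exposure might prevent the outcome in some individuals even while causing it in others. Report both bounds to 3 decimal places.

p₁ = P(outcome | exposed) = 240/980 = 0.2449
p₀ = P(outcome | unexposed) = 505/3630 = 0.13912
Under exogeneity alone the bounds on PN are max{0,(p₁−p₀)/p₁} ≤ PN ≤ min{1,(1−p₀)/p₁}.
  lower = (p₁ − p₀)/p₁ = 0.10578 / 0.2449 ≈ 0.4319
  upper = min{1, (1 − p₀)/p₁} = 0.86088 / 0.2449 ≈ 3.5153 → capped at 1

0.432 ≤ PN ≤ 1.000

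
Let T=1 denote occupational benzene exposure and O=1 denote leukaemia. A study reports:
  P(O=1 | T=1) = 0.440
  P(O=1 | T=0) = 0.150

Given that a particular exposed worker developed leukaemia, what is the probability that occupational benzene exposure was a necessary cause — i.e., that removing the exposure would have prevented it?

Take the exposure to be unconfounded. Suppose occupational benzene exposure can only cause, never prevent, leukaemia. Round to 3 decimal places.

PN ≈ 0.659

Let p₁ = 0.44, p₀ = 0.15.
Under exogeneity and monotonicity, PN = (p₁ − p₀) / p₁.
PN = (0.44 − 0.15) / 0.44 = 0.29 / 0.44 ≈ 0.6591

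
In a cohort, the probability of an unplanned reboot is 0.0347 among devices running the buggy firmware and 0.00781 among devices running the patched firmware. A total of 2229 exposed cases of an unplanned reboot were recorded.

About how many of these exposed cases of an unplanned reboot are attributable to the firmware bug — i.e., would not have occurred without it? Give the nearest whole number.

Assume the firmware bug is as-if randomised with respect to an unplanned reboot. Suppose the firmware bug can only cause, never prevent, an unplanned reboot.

about 1727 cases

Let p₁ = 0.0347, p₀ = 0.00781.
PN = (p₁ − p₀)/p₁ = (0.0347 − 0.00781) / 0.0347 ≈ 0.77493.
Attributable cases ≈ PN × (exposed cases) = 0.77493 × 2229 ≈ 1727.31.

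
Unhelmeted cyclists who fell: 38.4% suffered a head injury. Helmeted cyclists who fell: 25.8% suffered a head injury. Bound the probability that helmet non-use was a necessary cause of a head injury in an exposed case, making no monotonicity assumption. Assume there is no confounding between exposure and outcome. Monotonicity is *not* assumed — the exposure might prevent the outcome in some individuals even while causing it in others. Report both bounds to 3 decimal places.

p₁ = 0.384, p₀ = 0.258.
Under exogeneity alone the bounds on PN are max{0,(p₁−p₀)/p₁} ≤ PN ≤ min{1,(1−p₀)/p₁}.
  lower = (p₁ − p₀)/p₁ = 0.126 / 0.384 ≈ 0.3281
  upper = min{1, (1 − p₀)/p₁} = 0.742 / 0.384 ≈ 1.9323 → capped at 1

0.328 ≤ PN ≤ 1.000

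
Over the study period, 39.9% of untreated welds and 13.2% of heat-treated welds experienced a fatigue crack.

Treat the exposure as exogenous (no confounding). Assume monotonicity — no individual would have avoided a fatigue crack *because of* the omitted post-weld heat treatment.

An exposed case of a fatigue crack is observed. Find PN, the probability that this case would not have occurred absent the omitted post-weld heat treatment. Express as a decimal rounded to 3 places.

PN ≈ 0.669

p₁ = 0.399, p₀ = 0.132.
Under exogeneity and monotonicity, PN = (p₁ − p₀) / p₁.
PN = (0.399 − 0.132) / 0.399 = 0.267 / 0.399 ≈ 0.6692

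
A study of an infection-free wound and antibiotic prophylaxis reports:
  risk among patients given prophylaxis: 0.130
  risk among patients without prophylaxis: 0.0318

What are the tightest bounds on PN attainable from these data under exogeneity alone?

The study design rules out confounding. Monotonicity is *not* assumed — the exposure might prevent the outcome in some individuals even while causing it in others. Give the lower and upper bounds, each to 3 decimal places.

Let p₁ = 0.13, p₀ = 0.0318.
Under exogeneity alone the bounds on PN are max{0,(p₁−p₀)/p₁} ≤ PN ≤ min{1,(1−p₀)/p₁}.
  lower = (p₁ − p₀)/p₁ = 0.0982 / 0.13 ≈ 0.7554
  upper = min{1, (1 − p₀)/p₁} = 0.9682 / 0.13 ≈ 7.4477 → capped at 1

0.755 ≤ PN ≤ 1.000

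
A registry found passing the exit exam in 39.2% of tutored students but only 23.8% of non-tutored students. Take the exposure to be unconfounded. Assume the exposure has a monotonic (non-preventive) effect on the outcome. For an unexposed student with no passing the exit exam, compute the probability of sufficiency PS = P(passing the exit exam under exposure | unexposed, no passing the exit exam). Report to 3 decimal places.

PS ≈ 0.202

p₁ = 0.392, p₀ = 0.238.
Under exogeneity and monotonicity, PS = (p₁ − p₀) / (1 − p₀).
PS = (0.392 − 0.238) / (1 − 0.238) = 0.154 / 0.762 ≈ 0.2021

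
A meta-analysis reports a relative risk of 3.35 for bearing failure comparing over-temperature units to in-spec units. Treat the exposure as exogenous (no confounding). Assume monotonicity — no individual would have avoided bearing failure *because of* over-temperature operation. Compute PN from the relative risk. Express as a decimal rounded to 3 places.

PN ≈ 0.701

Under exogeneity and monotonicity, PN = (RR − 1) / RR = 1 − 1/RR.
PN = (3.35 − 1) / 3.35 = 2.35 / 3.35 ≈ 0.7015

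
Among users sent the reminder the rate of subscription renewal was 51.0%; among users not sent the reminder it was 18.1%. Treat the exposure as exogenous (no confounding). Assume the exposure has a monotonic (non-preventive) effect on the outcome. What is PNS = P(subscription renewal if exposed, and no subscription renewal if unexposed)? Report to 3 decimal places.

p₁ = 0.51, p₀ = 0.181.
Under exogeneity and monotonicity, PNS = p₁ − p₀.
PNS = 0.51 − 0.181 = 0.329

PNS ≈ 0.329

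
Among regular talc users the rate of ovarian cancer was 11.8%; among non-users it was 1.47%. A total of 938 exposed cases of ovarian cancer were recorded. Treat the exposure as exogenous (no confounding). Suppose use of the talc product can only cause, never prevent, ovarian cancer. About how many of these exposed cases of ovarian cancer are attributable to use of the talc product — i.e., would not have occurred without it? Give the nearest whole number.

about 821 cases

p₁ = 0.118, p₀ = 0.0147.
PN = (p₁ − p₀)/p₁ = (0.118 − 0.0147) / 0.118 ≈ 0.87542.
Attributable cases ≈ PN × (exposed cases) = 0.87542 × 938 ≈ 821.15.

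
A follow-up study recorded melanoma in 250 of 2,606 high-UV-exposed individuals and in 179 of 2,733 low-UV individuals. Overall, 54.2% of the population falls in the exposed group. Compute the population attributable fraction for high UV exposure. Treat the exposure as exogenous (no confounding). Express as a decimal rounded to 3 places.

PAF ≈ 0.201

p₁ = P(outcome | exposed) = 250/2606 = 0.095932
p₀ = P(outcome | unexposed) = 179/2733 = 0.065496
Overall risk P(Y=1) = π·p₁ + (1−π)·p₀ = 0.542×0.095932 + 0.458×0.065496 = 0.081992.
Under exogeneity, PAF = [P(Y=1) − p₀] / P(Y=1).
PAF = (0.081992 − 0.065496) / 0.081992 ≈ 0.2012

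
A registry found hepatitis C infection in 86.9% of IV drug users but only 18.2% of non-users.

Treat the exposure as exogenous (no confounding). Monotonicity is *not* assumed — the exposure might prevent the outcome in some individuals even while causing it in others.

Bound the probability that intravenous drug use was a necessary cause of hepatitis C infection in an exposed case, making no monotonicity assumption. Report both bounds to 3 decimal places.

0.791 ≤ PN ≤ 0.941

p₁ = 0.869, p₀ = 0.182.
Under exogeneity alone the bounds on PN are max{0,(p₁−p₀)/p₁} ≤ PN ≤ min{1,(1−p₀)/p₁}.
  lower = (p₁ − p₀)/p₁ = 0.687 / 0.869 ≈ 0.7906
  upper = min{1, (1 − p₀)/p₁} = 0.818 / 0.869 ≈ 0.9413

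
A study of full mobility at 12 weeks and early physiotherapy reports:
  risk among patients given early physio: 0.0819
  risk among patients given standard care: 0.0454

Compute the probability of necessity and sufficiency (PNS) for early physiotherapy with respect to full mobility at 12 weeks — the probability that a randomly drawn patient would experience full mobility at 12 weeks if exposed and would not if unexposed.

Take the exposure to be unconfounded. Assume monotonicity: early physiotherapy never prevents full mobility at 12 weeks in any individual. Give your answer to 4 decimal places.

PNS ≈ 0.0365

Let p₁ = 0.0819, p₀ = 0.0454.
Under exogeneity and monotonicity, PNS = p₁ − p₀.
PNS = 0.0819 − 0.0454 = 0.0365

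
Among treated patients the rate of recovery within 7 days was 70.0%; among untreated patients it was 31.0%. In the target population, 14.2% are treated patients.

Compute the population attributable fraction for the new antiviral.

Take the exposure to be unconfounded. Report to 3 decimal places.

PAF ≈ 0.152

p₁ = 0.7, p₀ = 0.31.
Overall risk P(Y=1) = π·p₁ + (1−π)·p₀ = 0.142×0.7 + 0.858×0.31 = 0.36538.
Under exogeneity, PAF = [P(Y=1) − p₀] / P(Y=1).
PAF = (0.36538 − 0.31) / 0.36538 ≈ 0.1516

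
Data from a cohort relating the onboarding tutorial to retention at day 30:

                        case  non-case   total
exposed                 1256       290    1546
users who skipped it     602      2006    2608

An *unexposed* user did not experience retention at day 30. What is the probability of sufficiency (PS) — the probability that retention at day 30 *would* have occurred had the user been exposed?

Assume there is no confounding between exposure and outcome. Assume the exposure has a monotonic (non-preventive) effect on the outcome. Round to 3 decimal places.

p₁ = P(outcome | exposed) = 1256/1546 = 0.81242
p₀ = P(outcome | unexposed) = 602/2608 = 0.23083
Under exogeneity and monotonicity, PS = (p₁ − p₀) / (1 − p₀).
PS = (0.81242 − 0.23083) / (1 − 0.23083) = 0.58159 / 0.76917 ≈ 0.7561

PS ≈ 0.756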